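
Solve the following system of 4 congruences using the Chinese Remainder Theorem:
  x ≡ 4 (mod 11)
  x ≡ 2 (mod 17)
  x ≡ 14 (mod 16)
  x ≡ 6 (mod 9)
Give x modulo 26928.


Product of moduli M = 11 · 17 · 16 · 9 = 26928.
Merge one congruence at a time:
  Start: x ≡ 4 (mod 11).
  Combine with x ≡ 2 (mod 17); new modulus lcm = 187.
    Write x = 4 + 11·t and substitute into x ≡ 2 (mod 17): 11·t ≡ 2 − 4 = -2 (mod 17).
    Reduce coefficients mod 17: 11·t ≡ 15 (mod 17).
    The inverse of 11 mod 17 is 14 (since 11·14 = 154 = 9·17 + 1), so t ≡ 14·15 = 210 ≡ 6 (mod 17).
    Then x = 4 + 11·6 = 70, valid modulo lcm(11, 17) = 187: x ≡ 70 (mod 187).
  Combine with x ≡ 14 (mod 16); new modulus lcm = 2992.
    Write x = 70 + 187·t and substitute into x ≡ 14 (mod 16): 187·t ≡ 14 − 70 = -56 (mod 16).
    Reduce coefficients mod 16: 11·t ≡ 8 (mod 16).
    The inverse of 11 mod 16 is 3 (since 11·3 = 33 = 2·16 + 1), so t ≡ 3·8 = 24 ≡ 8 (mod 16).
    Then x = 70 + 187·8 = 1566, valid modulo lcm(187, 16) = 2992: x ≡ 1566 (mod 2992).
  Combine with x ≡ 6 (mod 9); new modulus lcm = 26928.
    Write x = 1566 + 2992·t and substitute into x ≡ 6 (mod 9): 2992·t ≡ 6 − 1566 = -1560 (mod 9).
    Reduce coefficients mod 9: 4·t ≡ 6 (mod 9).
    The inverse of 4 mod 9 is 7 (since 4·7 = 28 = 3·9 + 1), so t ≡ 7·6 = 42 ≡ 6 (mod 9).
    Then x = 1566 + 2992·6 = 19518, valid modulo lcm(2992, 9) = 26928: x ≡ 19518 (mod 26928).
Verify against each original: 19518 mod 11 = 4, 19518 mod 17 = 2, 19518 mod 16 = 14, 19518 mod 9 = 6.

x ≡ 19518 (mod 26928).


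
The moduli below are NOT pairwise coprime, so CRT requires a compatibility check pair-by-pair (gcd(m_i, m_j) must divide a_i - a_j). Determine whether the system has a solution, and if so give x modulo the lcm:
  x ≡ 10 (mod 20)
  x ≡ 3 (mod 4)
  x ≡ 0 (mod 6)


Moduli 20, 4, 6 are not pairwise coprime, so CRT works modulo lcm(m_i) when all pairwise compatibility conditions hold.
Pairwise compatibility: gcd(m_i, m_j) must divide a_i - a_j for every pair.
Merge one congruence at a time:
  Start: x ≡ 10 (mod 20).
  Combine with x ≡ 3 (mod 4): gcd(20, 4) = 4, and 3 - 10 = -7 is NOT divisible by 4.
    ⇒ system is inconsistent (no integer solution).

No solution (the system is inconsistent).


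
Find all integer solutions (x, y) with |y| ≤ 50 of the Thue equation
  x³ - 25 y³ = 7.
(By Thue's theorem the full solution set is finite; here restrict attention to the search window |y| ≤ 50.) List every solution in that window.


The equation is x³ - 25y³ = 7. For fixed y, x³ = 25·y³ + 7, so a solution requires the RHS to be a perfect cube.
Strategy: iterate y from -50 to 50, compute RHS = 25·y³ + 7, and check whether it is a (positive or negative) perfect cube.
Check small values of y:
  y = 0: RHS = 7 is not a perfect cube.
  y = 1: RHS = 32 is not a perfect cube.
  y = -1: RHS = -18 is not a perfect cube.
  y = 2: RHS = 207 is not a perfect cube.
  y = -2: RHS = -193 is not a perfect cube.
  y = 3: RHS = 682 is not a perfect cube.
  y = -3: RHS = -668 is not a perfect cube.
Continuing the search up to |y| = 50 finds no solutions either.
No (x, y) in the scanned range satisfies the equation.

No integer solutions with |y| ≤ 50.


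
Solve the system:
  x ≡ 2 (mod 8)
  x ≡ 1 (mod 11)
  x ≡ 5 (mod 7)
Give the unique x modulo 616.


Moduli 8, 11, 7 are pairwise coprime; by CRT there is a unique solution modulo M = 8 · 11 · 7 = 616.
Solve pairwise, accumulating the modulus:
  Start with x ≡ 2 (mod 8).
  Combine with x ≡ 1 (mod 11): since gcd(8, 11) = 1, we get a unique residue mod 88.
    Write x = 2 + 8·t and substitute into x ≡ 1 (mod 11): 8·t ≡ 1 − 2 = -1 (mod 11).
    Reduce coefficients mod 11: 8·t ≡ 10 (mod 11).
    The inverse of 8 mod 11 is 7 (since 8·7 = 56 = 5·11 + 1), so t ≡ 7·10 = 70 ≡ 4 (mod 11).
    Then x = 2 + 8·4 = 34, valid modulo lcm(8, 11) = 88: x ≡ 34 (mod 88).
  Combine with x ≡ 5 (mod 7): since gcd(88, 7) = 1, we get a unique residue mod 616.
    Write x = 34 + 88·t and substitute into x ≡ 5 (mod 7): 88·t ≡ 5 − 34 = -29 (mod 7).
    Reduce coefficients mod 7: 4·t ≡ 6 (mod 7).
    The inverse of 4 mod 7 is 2 (since 4·2 = 8 = 1·7 + 1), so t ≡ 2·6 = 12 ≡ 5 (mod 7).
    Then x = 34 + 88·5 = 474, valid modulo lcm(88, 7) = 616: x ≡ 474 (mod 616).
Verify: 474 mod 8 = 2 ✓, 474 mod 11 = 1 ✓, 474 mod 7 = 5 ✓.

x ≡ 474 (mod 616).


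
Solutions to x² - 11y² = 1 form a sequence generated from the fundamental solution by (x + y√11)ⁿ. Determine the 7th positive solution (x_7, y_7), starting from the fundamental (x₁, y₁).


Step 1: Find the fundamental solution (x₁, y₁) of x² - 11y² = 1.
  Expand √11 as a continued fraction. a₀ = ⌊√11⌋ = 3; iterate m_{k+1} = d_k·a_k − m_k, d_{k+1} = (11 − m_{k+1}²)/d_k, a_{k+1} = ⌊(a₀ + m_{k+1})/d_{k+1}⌋ (starting m₀ = 0, d₀ = 1), with convergents p_k = a_k·p_{k-1} + p_{k-2}, q_k = a_k·q_{k-1} + q_{k-2} (p₋₁ = 1, q₋₁ = 0):
  k = 0: a₀ = 3; p₀/q₀ = 3/1; p₀² − 11·q₀² = 9 − 11 = -2.
  k = 1: m = 3, d = 2, a = ⌊(3 + 3)/2⌋ = 3; p/q = (3·3 + 1)/(3·1 + 0) = 10/3; p² − 11·q² = 100 − 99 = 1.
  The first convergent with p² − 11·q² = 1 gives the fundamental solution (x₁, y₁) = (10, 3).
Step 2: Apply the recurrence (x_{n+1}, y_{n+1}) = (x₁x_n + 11y₁y_n, x₁y_n + y₁x_n) repeatedly.
  From (x_1, y_1) = (10, 3): x_2 = 10·10 + 11·3·3 = 199; y_2 = 10·3 + 3·10 = 60.
  From (x_2, y_2) = (199, 60): x_3 = 10·199 + 11·3·60 = 3970; y_3 = 10·60 + 3·199 = 1197.
  From (x_3, y_3) = (3970, 1197): x_4 = 10·3970 + 11·3·1197 = 79201; y_4 = 10·1197 + 3·3970 = 23880.
  From (x_4, y_4) = (79201, 23880): x_5 = 10·79201 + 11·3·23880 = 1580050; y_5 = 10·23880 + 3·79201 = 476403.
  From (x_5, y_5) = (1580050, 476403): x_6 = 10·1580050 + 11·3·476403 = 31521799; y_6 = 10·476403 + 3·1580050 = 9504180.
  From (x_6, y_6) = (31521799, 9504180): x_7 = 10·31521799 + 11·3·9504180 = 628855930; y_7 = 10·9504180 + 3·31521799 = 189607197.
Step 3: Verify x_7² - 11·y_7² = 395459780696164900 - 395459780696164899 = 1 (should be 1). ✓

(x_1, y_1) = (10, 3); (x_7, y_7) = (628855930, 189607197).


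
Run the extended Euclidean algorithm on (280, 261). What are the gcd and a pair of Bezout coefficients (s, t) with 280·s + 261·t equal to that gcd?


Euclidean algorithm on (280, 261) — divide until remainder is 0:
  280 = 1 · 261 + 19
  261 = 13 · 19 + 14
  19 = 1 · 14 + 5
  14 = 2 · 5 + 4
  5 = 1 · 4 + 1
  4 = 4 · 1 + 0
gcd(280, 261) = 1.
Track Bezout coefficients alongside the remainders: start with r₀ = 280 = a·1 + b·0 (s = 1, t = 0) and r₁ = 261 = a·0 + b·1 (s = 0, t = 1); each new remainder r_{k+1} = r_{k-1} − q_k·r_k inherits s_{k+1} = s_{k-1} − q_k·s_k, t_{k+1} = t_{k-1} − q_k·t_k, so r_k = a·s_k + b·t_k at every step:
  q = 1: r = 19, s = 1 − 1·0 = 1, t = 0 − 1·1 = -1  (check: 280·1 + 261·(-1) = 19)
  q = 13: r = 14, s = 0 − 13·1 = -13, t = 1 − 13·(-1) = 14  (check: 280·(-13) + 261·14 = 14)
  q = 1: r = 5, s = 1 − 1·(-13) = 14, t = -1 − 1·14 = -15  (check: 280·14 + 261·(-15) = 5)
  q = 2: r = 4, s = -13 − 2·14 = -41, t = 14 − 2·(-15) = 44  (check: 280·(-41) + 261·44 = 4)
  q = 1: r = 1, s = 14 − 1·(-41) = 55, t = -15 − 1·44 = -59  (check: 280·55 + 261·(-59) = 1)
The row with r = 1 (the gcd) gives the Bezout coefficients s = 55, t = -59.
Result: 280 · (55) + 261 · (-59) = 1.

gcd(280, 261) = 1; s = 55, t = -59 (check: 280·55 + 261·(-59) = 1).


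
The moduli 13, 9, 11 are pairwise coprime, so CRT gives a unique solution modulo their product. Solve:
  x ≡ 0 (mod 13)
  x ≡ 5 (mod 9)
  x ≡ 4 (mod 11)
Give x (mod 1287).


Moduli 13, 9, 11 are pairwise coprime; by CRT there is a unique solution modulo M = 13 · 9 · 11 = 1287.
Solve pairwise, accumulating the modulus:
  Start with x ≡ 0 (mod 13).
  Combine with x ≡ 5 (mod 9): since gcd(13, 9) = 1, we get a unique residue mod 117.
    Write x = 0 + 13·t and substitute into x ≡ 5 (mod 9): 13·t ≡ 5 − 0 = 5 (mod 9).
    Reduce coefficients mod 9: 4·t ≡ 5 (mod 9).
    The inverse of 4 mod 9 is 7 (since 4·7 = 28 = 3·9 + 1), so t ≡ 7·5 = 35 ≡ 8 (mod 9).
    Then x = 0 + 13·8 = 104, valid modulo lcm(13, 9) = 117: x ≡ 104 (mod 117).
  Combine with x ≡ 4 (mod 11): since gcd(117, 11) = 1, we get a unique residue mod 1287.
    Write x = 104 + 117·t and substitute into x ≡ 4 (mod 11): 117·t ≡ 4 − 104 = -100 (mod 11).
    Reduce coefficients mod 11: 7·t ≡ 10 (mod 11).
    The inverse of 7 mod 11 is 8 (since 7·8 = 56 = 5·11 + 1), so t ≡ 8·10 = 80 ≡ 3 (mod 11).
    Then x = 104 + 117·3 = 455, valid modulo lcm(117, 11) = 1287: x ≡ 455 (mod 1287).
Verify: 455 mod 13 = 0 ✓, 455 mod 9 = 5 ✓, 455 mod 11 = 4 ✓.

x ≡ 455 (mod 1287).


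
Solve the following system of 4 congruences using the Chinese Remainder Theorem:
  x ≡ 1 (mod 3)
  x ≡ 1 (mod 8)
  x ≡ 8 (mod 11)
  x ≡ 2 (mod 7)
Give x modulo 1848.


Product of moduli M = 3 · 8 · 11 · 7 = 1848.
Merge one congruence at a time:
  Start: x ≡ 1 (mod 3).
  Combine with x ≡ 1 (mod 8); new modulus lcm = 24.
    Write x = 1 + 3·t and substitute into x ≡ 1 (mod 8): 3·t ≡ 1 − 1 = 0 (mod 8).
    The inverse of 3 mod 8 is 3 (since 3·3 = 9 = 1·8 + 1), so t ≡ 3·0 = 0 ≡ 0 (mod 8).
    Then x = 1 + 3·0 = 1, valid modulo lcm(3, 8) = 24: x ≡ 1 (mod 24).
  Combine with x ≡ 8 (mod 11); new modulus lcm = 264.
    Write x = 1 + 24·t and substitute into x ≡ 8 (mod 11): 24·t ≡ 8 − 1 = 7 (mod 11).
    Reduce coefficients mod 11: 2·t ≡ 7 (mod 11).
    The inverse of 2 mod 11 is 6 (since 2·6 = 12 = 1·11 + 1), so t ≡ 6·7 = 42 ≡ 9 (mod 11).
    Then x = 1 + 24·9 = 217, valid modulo lcm(24, 11) = 264: x ≡ 217 (mod 264).
  Combine with x ≡ 2 (mod 7); new modulus lcm = 1848.
    Write x = 217 + 264·t and substitute into x ≡ 2 (mod 7): 264·t ≡ 2 − 217 = -215 (mod 7).
    Reduce coefficients mod 7: 5·t ≡ 2 (mod 7).
    The inverse of 5 mod 7 is 3 (since 5·3 = 15 = 2·7 + 1), so t ≡ 3·2 = 6 ≡ 6 (mod 7).
    Then x = 217 + 264·6 = 1801, valid modulo lcm(264, 7) = 1848: x ≡ 1801 (mod 1848).
Verify against each original: 1801 mod 3 = 1, 1801 mod 8 = 1, 1801 mod 11 = 8, 1801 mod 7 = 2.

x ≡ 1801 (mod 1848).


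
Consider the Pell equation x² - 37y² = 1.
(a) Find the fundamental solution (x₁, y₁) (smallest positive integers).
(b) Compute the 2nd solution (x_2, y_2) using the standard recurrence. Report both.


Step 1: Find the fundamental solution (x₁, y₁) of x² - 37y² = 1.
  Expand √37 as a continued fraction. a₀ = ⌊√37⌋ = 6; iterate m_{k+1} = d_k·a_k − m_k, d_{k+1} = (37 − m_{k+1}²)/d_k, a_{k+1} = ⌊(a₀ + m_{k+1})/d_{k+1}⌋ (starting m₀ = 0, d₀ = 1), with convergents p_k = a_k·p_{k-1} + p_{k-2}, q_k = a_k·q_{k-1} + q_{k-2} (p₋₁ = 1, q₋₁ = 0):
  k = 0: a₀ = 6; p₀/q₀ = 6/1; p₀² − 37·q₀² = 36 − 37 = -1.
  k = 1: m = 6, d = 1, a = ⌊(6 + 6)/1⌋ = 12; p/q = (12·6 + 1)/(12·1 + 0) = 73/12; p² − 37·q² = 5329 − 5328 = 1.
  The first convergent with p² − 37·q² = 1 gives the fundamental solution (x₁, y₁) = (73, 12).
Step 2: Apply the recurrence (x_{n+1}, y_{n+1}) = (x₁x_n + 37y₁y_n, x₁y_n + y₁x_n) repeatedly.
  From (x_1, y_1) = (73, 12): x_2 = 73·73 + 37·12·12 = 10657; y_2 = 73·12 + 12·73 = 1752.
Step 3: Verify x_2² - 37·y_2² = 113571649 - 113571648 = 1 (should be 1). ✓

(x_1, y_1) = (73, 12); (x_2, y_2) = (10657, 1752).


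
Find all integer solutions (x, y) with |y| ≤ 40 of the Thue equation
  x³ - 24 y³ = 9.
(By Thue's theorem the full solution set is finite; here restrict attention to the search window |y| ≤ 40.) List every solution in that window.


The equation is x³ - 24y³ = 9. For fixed y, x³ = 24·y³ + 9, so a solution requires the RHS to be a perfect cube.
Strategy: iterate y from -40 to 40, compute RHS = 24·y³ + 9, and check whether it is a (positive or negative) perfect cube.
Check small values of y:
  y = 0: RHS = 9 is not a perfect cube.
  y = 1: RHS = 33 is not a perfect cube.
  y = -1: RHS = -15 is not a perfect cube.
  y = 2: RHS = 201 is not a perfect cube.
  y = -2: RHS = -183 is not a perfect cube.
  y = 3: RHS = 657 is not a perfect cube.
  y = -3: RHS = -639 is not a perfect cube.
Continuing the search up to |y| = 40 finds no solutions either.
No (x, y) in the scanned range satisfies the equation.

No integer solutions with |y| ≤ 40.


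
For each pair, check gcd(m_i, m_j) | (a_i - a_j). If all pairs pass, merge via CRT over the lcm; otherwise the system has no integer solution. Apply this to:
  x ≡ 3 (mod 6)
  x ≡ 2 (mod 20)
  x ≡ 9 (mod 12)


Moduli 6, 20, 12 are not pairwise coprime, so CRT works modulo lcm(m_i) when all pairwise compatibility conditions hold.
Pairwise compatibility: gcd(m_i, m_j) must divide a_i - a_j for every pair.
Merge one congruence at a time:
  Start: x ≡ 3 (mod 6).
  Combine with x ≡ 2 (mod 20): gcd(6, 20) = 2, and 2 - 3 = -1 is NOT divisible by 2.
    ⇒ system is inconsistent (no integer solution).

No solution (the system is inconsistent).


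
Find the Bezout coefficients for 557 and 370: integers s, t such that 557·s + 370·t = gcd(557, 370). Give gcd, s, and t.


Euclidean algorithm on (557, 370) — divide until remainder is 0:
  557 = 1 · 370 + 187
  370 = 1 · 187 + 183
  187 = 1 · 183 + 4
  183 = 45 · 4 + 3
  4 = 1 · 3 + 1
  3 = 3 · 1 + 0
gcd(557, 370) = 1.
Track Bezout coefficients alongside the remainders: start with r₀ = 557 = a·1 + b·0 (s = 1, t = 0) and r₁ = 370 = a·0 + b·1 (s = 0, t = 1); each new remainder r_{k+1} = r_{k-1} − q_k·r_k inherits s_{k+1} = s_{k-1} − q_k·s_k, t_{k+1} = t_{k-1} − q_k·t_k, so r_k = a·s_k + b·t_k at every step:
  q = 1: r = 187, s = 1 − 1·0 = 1, t = 0 − 1·1 = -1  (check: 557·1 + 370·(-1) = 187)
  q = 1: r = 183, s = 0 − 1·1 = -1, t = 1 − 1·(-1) = 2  (check: 557·(-1) + 370·2 = 183)
  q = 1: r = 4, s = 1 − 1·(-1) = 2, t = -1 − 1·2 = -3  (check: 557·2 + 370·(-3) = 4)
  q = 45: r = 3, s = -1 − 45·2 = -91, t = 2 − 45·(-3) = 137  (check: 557·(-91) + 370·137 = 3)
  q = 1: r = 1, s = 2 − 1·(-91) = 93, t = -3 − 1·137 = -140  (check: 557·93 + 370·(-140) = 1)
The row with r = 1 (the gcd) gives the Bezout coefficients s = 93, t = -140.
Result: 557 · (93) + 370 · (-140) = 1.

gcd(557, 370) = 1; s = 93, t = -140 (check: 557·93 + 370·(-140) = 1).


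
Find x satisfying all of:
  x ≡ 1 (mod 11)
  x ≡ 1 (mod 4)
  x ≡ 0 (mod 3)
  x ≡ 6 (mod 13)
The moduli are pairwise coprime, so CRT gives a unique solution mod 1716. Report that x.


Product of moduli M = 11 · 4 · 3 · 13 = 1716.
Merge one congruence at a time:
  Start: x ≡ 1 (mod 11).
  Combine with x ≡ 1 (mod 4); new modulus lcm = 44.
    Write x = 1 + 11·t and substitute into x ≡ 1 (mod 4): 11·t ≡ 1 − 1 = 0 (mod 4).
    Reduce coefficients mod 4: 3·t ≡ 0 (mod 4).
    The inverse of 3 mod 4 is 3 (since 3·3 = 9 = 2·4 + 1), so t ≡ 3·0 = 0 ≡ 0 (mod 4).
    Then x = 1 + 11·0 = 1, valid modulo lcm(11, 4) = 44: x ≡ 1 (mod 44).
  Combine with x ≡ 0 (mod 3); new modulus lcm = 132.
    Write x = 1 + 44·t and substitute into x ≡ 0 (mod 3): 44·t ≡ 0 − 1 = -1 (mod 3).
    Reduce coefficients mod 3: 2·t ≡ 2 (mod 3).
    The inverse of 2 mod 3 is 2 (since 2·2 = 4 = 1·3 + 1), so t ≡ 2·2 = 4 ≡ 1 (mod 3).
    Then x = 1 + 44·1 = 45, valid modulo lcm(44, 3) = 132: x ≡ 45 (mod 132).
  Combine with x ≡ 6 (mod 13); new modulus lcm = 1716.
    Write x = 45 + 132·t and substitute into x ≡ 6 (mod 13): 132·t ≡ 6 − 45 = -39 (mod 13).
    Reduce coefficients mod 13: 2·t ≡ 0 (mod 13).
    The inverse of 2 mod 13 is 7 (since 2·7 = 14 = 1·13 + 1), so t ≡ 7·0 = 0 ≡ 0 (mod 13).
    Then x = 45 + 132·0 = 45, valid modulo lcm(132, 13) = 1716: x ≡ 45 (mod 1716).
Verify against each original: 45 mod 11 = 1, 45 mod 4 = 1, 45 mod 3 = 0, 45 mod 13 = 6.

x ≡ 45 (mod 1716).


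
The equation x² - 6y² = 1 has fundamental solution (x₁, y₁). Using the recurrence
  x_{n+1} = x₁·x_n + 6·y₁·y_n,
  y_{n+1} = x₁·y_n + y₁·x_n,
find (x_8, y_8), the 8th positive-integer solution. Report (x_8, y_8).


Step 1: Find the fundamental solution (x₁, y₁) of x² - 6y² = 1.
  Expand √6 as a continued fraction. a₀ = ⌊√6⌋ = 2; iterate m_{k+1} = d_k·a_k − m_k, d_{k+1} = (6 − m_{k+1}²)/d_k, a_{k+1} = ⌊(a₀ + m_{k+1})/d_{k+1}⌋ (starting m₀ = 0, d₀ = 1), with convergents p_k = a_k·p_{k-1} + p_{k-2}, q_k = a_k·q_{k-1} + q_{k-2} (p₋₁ = 1, q₋₁ = 0):
  k = 0: a₀ = 2; p₀/q₀ = 2/1; p₀² − 6·q₀² = 4 − 6 = -2.
  k = 1: m = 2, d = 2, a = ⌊(2 + 2)/2⌋ = 2; p/q = (2·2 + 1)/(2·1 + 0) = 5/2; p² − 6·q² = 25 − 24 = 1.
  The first convergent with p² − 6·q² = 1 gives the fundamental solution (x₁, y₁) = (5, 2).
Step 2: Apply the recurrence (x_{n+1}, y_{n+1}) = (x₁x_n + 6y₁y_n, x₁y_n + y₁x_n) repeatedly.
  From (x_1, y_1) = (5, 2): x_2 = 5·5 + 6·2·2 = 49; y_2 = 5·2 + 2·5 = 20.
  From (x_2, y_2) = (49, 20): x_3 = 5·49 + 6·2·20 = 485; y_3 = 5·20 + 2·49 = 198.
  From (x_3, y_3) = (485, 198): x_4 = 5·485 + 6·2·198 = 4801; y_4 = 5·198 + 2·485 = 1960.
  From (x_4, y_4) = (4801, 1960): x_5 = 5·4801 + 6·2·1960 = 47525; y_5 = 5·1960 + 2·4801 = 19402.
  From (x_5, y_5) = (47525, 19402): x_6 = 5·47525 + 6·2·19402 = 470449; y_6 = 5·19402 + 2·47525 = 192060.
  From (x_6, y_6) = (470449, 192060): x_7 = 5·470449 + 6·2·192060 = 4656965; y_7 = 5·192060 + 2·470449 = 1901198.
  From (x_7, y_7) = (4656965, 1901198): x_8 = 5·4656965 + 6·2·1901198 = 46099201; y_8 = 5·1901198 + 2·4656965 = 18819920.
Step 3: Verify x_8² - 6·y_8² = 2125136332838401 - 2125136332838400 = 1 (should be 1). ✓

(x_1, y_1) = (5, 2); (x_8, y_8) = (46099201, 18819920).


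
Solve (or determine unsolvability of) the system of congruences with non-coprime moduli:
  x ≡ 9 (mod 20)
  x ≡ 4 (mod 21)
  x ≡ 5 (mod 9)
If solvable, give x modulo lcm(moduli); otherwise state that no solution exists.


Moduli 20, 21, 9 are not pairwise coprime, so CRT works modulo lcm(m_i) when all pairwise compatibility conditions hold.
Pairwise compatibility: gcd(m_i, m_j) must divide a_i - a_j for every pair.
Merge one congruence at a time:
  Start: x ≡ 9 (mod 20).
  Combine with x ≡ 4 (mod 21): gcd(20, 21) = 1; 4 - 9 = -5, which IS divisible by 1, so compatible.
    Write x = 9 + 20·t and substitute into x ≡ 4 (mod 21): 20·t ≡ 4 − 9 = -5 (mod 21).
    Reduce coefficients mod 21: 20·t ≡ 16 (mod 21).
    The inverse of 20 mod 21 is 20 (since 20·20 = 400 = 19·21 + 1), so t ≡ 20·16 = 320 ≡ 5 (mod 21).
    Then x = 9 + 20·5 = 109, valid modulo lcm(20, 21) = 420: x ≡ 109 (mod 420).
  Combine with x ≡ 5 (mod 9): gcd(420, 9) = 3, and 5 - 109 = -104 is NOT divisible by 3.
    ⇒ system is inconsistent (no integer solution).

No solution (the system is inconsistent).


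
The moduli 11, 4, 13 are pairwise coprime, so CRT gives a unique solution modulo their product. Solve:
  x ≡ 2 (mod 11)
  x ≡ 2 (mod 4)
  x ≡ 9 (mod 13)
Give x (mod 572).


Moduli 11, 4, 13 are pairwise coprime; by CRT there is a unique solution modulo M = 11 · 4 · 13 = 572.
Solve pairwise, accumulating the modulus:
  Start with x ≡ 2 (mod 11).
  Combine with x ≡ 2 (mod 4): since gcd(11, 4) = 1, we get a unique residue mod 44.
    Write x = 2 + 11·t and substitute into x ≡ 2 (mod 4): 11·t ≡ 2 − 2 = 0 (mod 4).
    Reduce coefficients mod 4: 3·t ≡ 0 (mod 4).
    The inverse of 3 mod 4 is 3 (since 3·3 = 9 = 2·4 + 1), so t ≡ 3·0 = 0 ≡ 0 (mod 4).
    Then x = 2 + 11·0 = 2, valid modulo lcm(11, 4) = 44: x ≡ 2 (mod 44).
  Combine with x ≡ 9 (mod 13): since gcd(44, 13) = 1, we get a unique residue mod 572.
    Write x = 2 + 44·t and substitute into x ≡ 9 (mod 13): 44·t ≡ 9 − 2 = 7 (mod 13).
    Reduce coefficients mod 13: 5·t ≡ 7 (mod 13).
    The inverse of 5 mod 13 is 8 (since 5·8 = 40 = 3·13 + 1), so t ≡ 8·7 = 56 ≡ 4 (mod 13).
    Then x = 2 + 44·4 = 178, valid modulo lcm(44, 13) = 572: x ≡ 178 (mod 572).
Verify: 178 mod 11 = 2 ✓, 178 mod 4 = 2 ✓, 178 mod 13 = 9 ✓.

x ≡ 178 (mod 572).


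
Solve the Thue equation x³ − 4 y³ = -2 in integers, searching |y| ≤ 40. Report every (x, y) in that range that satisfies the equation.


The equation is x³ - 4y³ = -2. For fixed y, x³ = 4·y³ − 2, so a solution requires the RHS to be a perfect cube.
Strategy: iterate y from -40 to 40, compute RHS = 4·y³ − 2, and check whether it is a (positive or negative) perfect cube.
Check small values of y:
  y = 0: RHS = -2 is not a perfect cube.
  y = 1: RHS = 2 is not a perfect cube.
  y = -1: RHS = -6 is not a perfect cube.
  y = 2: RHS = 30 is not a perfect cube.
  y = -2: RHS = -34 is not a perfect cube.
  y = 3: RHS = 106 is not a perfect cube.
  y = -3: RHS = -110 is not a perfect cube.
Continuing the search up to |y| = 40 finds no solutions either.
No (x, y) in the scanned range satisfies the equation.

No integer solutions with |y| ≤ 40.


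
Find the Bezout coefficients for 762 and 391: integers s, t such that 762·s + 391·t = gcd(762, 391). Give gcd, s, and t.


Euclidean algorithm on (762, 391) — divide until remainder is 0:
  762 = 1 · 391 + 371
  391 = 1 · 371 + 20
  371 = 18 · 20 + 11
  20 = 1 · 11 + 9
  11 = 1 · 9 + 2
  9 = 4 · 2 + 1
  2 = 2 · 1 + 0
gcd(762, 391) = 1.
Track Bezout coefficients alongside the remainders: start with r₀ = 762 = a·1 + b·0 (s = 1, t = 0) and r₁ = 391 = a·0 + b·1 (s = 0, t = 1); each new remainder r_{k+1} = r_{k-1} − q_k·r_k inherits s_{k+1} = s_{k-1} − q_k·s_k, t_{k+1} = t_{k-1} − q_k·t_k, so r_k = a·s_k + b·t_k at every step:
  q = 1: r = 371, s = 1 − 1·0 = 1, t = 0 − 1·1 = -1  (check: 762·1 + 391·(-1) = 371)
  q = 1: r = 20, s = 0 − 1·1 = -1, t = 1 − 1·(-1) = 2  (check: 762·(-1) + 391·2 = 20)
  q = 18: r = 11, s = 1 − 18·(-1) = 19, t = -1 − 18·2 = -37  (check: 762·19 + 391·(-37) = 11)
  q = 1: r = 9, s = -1 − 1·19 = -20, t = 2 − 1·(-37) = 39  (check: 762·(-20) + 391·39 = 9)
  q = 1: r = 2, s = 19 − 1·(-20) = 39, t = -37 − 1·39 = -76  (check: 762·39 + 391·(-76) = 2)
  q = 4: r = 1, s = -20 − 4·39 = -176, t = 39 − 4·(-76) = 343  (check: 762·(-176) + 391·343 = 1)
The row with r = 1 (the gcd) gives the Bezout coefficients s = -176, t = 343.
Result: 762 · (-176) + 391 · (343) = 1.

gcd(762, 391) = 1; s = -176, t = 343 (check: 762·(-176) + 391·343 = 1).


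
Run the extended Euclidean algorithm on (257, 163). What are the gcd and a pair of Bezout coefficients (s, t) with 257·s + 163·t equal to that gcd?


Euclidean algorithm on (257, 163) — divide until remainder is 0:
  257 = 1 · 163 + 94
  163 = 1 · 94 + 69
  94 = 1 · 69 + 25
  69 = 2 · 25 + 19
  25 = 1 · 19 + 6
  19 = 3 · 6 + 1
  6 = 6 · 1 + 0
gcd(257, 163) = 1.
Track Bezout coefficients alongside the remainders: start with r₀ = 257 = a·1 + b·0 (s = 1, t = 0) and r₁ = 163 = a·0 + b·1 (s = 0, t = 1); each new remainder r_{k+1} = r_{k-1} − q_k·r_k inherits s_{k+1} = s_{k-1} − q_k·s_k, t_{k+1} = t_{k-1} − q_k·t_k, so r_k = a·s_k + b·t_k at every step:
  q = 1: r = 94, s = 1 − 1·0 = 1, t = 0 − 1·1 = -1  (check: 257·1 + 163·(-1) = 94)
  q = 1: r = 69, s = 0 − 1·1 = -1, t = 1 − 1·(-1) = 2  (check: 257·(-1) + 163·2 = 69)
  q = 1: r = 25, s = 1 − 1·(-1) = 2, t = -1 − 1·2 = -3  (check: 257·2 + 163·(-3) = 25)
  q = 2: r = 19, s = -1 − 2·2 = -5, t = 2 − 2·(-3) = 8  (check: 257·(-5) + 163·8 = 19)
  q = 1: r = 6, s = 2 − 1·(-5) = 7, t = -3 − 1·8 = -11  (check: 257·7 + 163·(-11) = 6)
  q = 3: r = 1, s = -5 − 3·7 = -26, t = 8 − 3·(-11) = 41  (check: 257·(-26) + 163·41 = 1)
The row with r = 1 (the gcd) gives the Bezout coefficients s = -26, t = 41.
Result: 257 · (-26) + 163 · (41) = 1.

gcd(257, 163) = 1; s = -26, t = 41 (check: 257·(-26) + 163·41 = 1).


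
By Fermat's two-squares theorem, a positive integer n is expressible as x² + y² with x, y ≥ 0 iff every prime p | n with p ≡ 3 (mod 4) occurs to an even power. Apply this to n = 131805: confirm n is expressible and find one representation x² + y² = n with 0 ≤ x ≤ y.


Step 1: Factor n = 131805 = 3^2 · 5 · 29 · 101.
Step 2: Check the mod-4 condition on each prime factor: 3 ≡ 3 (mod 4), exponent 2 (must be even); 5 ≡ 1 (mod 4), exponent 1; 29 ≡ 1 (mod 4), exponent 1; 101 ≡ 1 (mod 4), exponent 1.
All primes ≡ 3 (mod 4) appear to even exponent (or don't appear), so by the two-squares theorem n IS expressible as a sum of two squares.
Step 3: Build a representation. Group n = k² · m with k = 3 and m = 5 · 29 · 101 = 14645 (a product of primes ≡ 1 (mod 4)); a representation of m scales to one of n via (k·x)² + (k·y)² = k²(x² + y²). Each prime p ≡ 1 (mod 4) is itself a sum of two squares; find a² by testing p − a² for a perfect square:
  5: 5 − 1² = 4 = 2² ⇒ 5 = 1² + 2².
  29: 29 − 1² = 28, 29 − 2² = 25 = 5² ⇒ 29 = 2² + 5².
  101: 101 − 1² = 100 = 10² ⇒ 101 = 1² + 10².
  Combine using the Brahmagupta–Fibonacci identity (a² + b²)(c² + d²) = (ac − bd)² + (ad + bc)² = (ac + bd)² + (ad − bc)²:
  5 · 29 = 145: from (1² + 2²)(2² + 5²), take (1·2 − 2·5, 1·5 + 2·2) = (2 − 10, 5 + 4) = (-8, 9); dropping signs (only squares matter) gives (8, 9); check 8² + 9² = 64 + 81 = 145 ✓.
  145 · 101 = 14645: from (8² + 9²)(1² + 10²), take (8·1 − 9·10, 8·10 + 9·1) = (8 − 90, 80 + 9) = (-82, 89); dropping signs (only squares matter) gives (82, 89); check 82² + 89² = 6724 + 7921 = 14645 ✓.
  Scale by k = 3: (3·82, 3·89) = (246, 267).
Step 4: Order so x ≤ y and verify: 246² + 267² = 60516 + 71289 = 131805 = n. ✓

n = 131805 = 246² + 267² (one valid representation with x ≤ y).


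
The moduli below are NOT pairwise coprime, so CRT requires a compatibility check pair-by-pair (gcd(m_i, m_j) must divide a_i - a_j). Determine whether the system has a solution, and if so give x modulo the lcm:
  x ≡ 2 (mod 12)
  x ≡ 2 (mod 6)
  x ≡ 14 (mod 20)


Moduli 12, 6, 20 are not pairwise coprime, so CRT works modulo lcm(m_i) when all pairwise compatibility conditions hold.
Pairwise compatibility: gcd(m_i, m_j) must divide a_i - a_j for every pair.
Merge one congruence at a time:
  Start: x ≡ 2 (mod 12).
  Combine with x ≡ 2 (mod 6): gcd(12, 6) = 6; 2 - 2 = 0, which IS divisible by 6, so compatible.
    Write x = 2 + 12·t and substitute into x ≡ 2 (mod 6): 12·t ≡ 2 − 2 = 0 (mod 6).
    Divide the congruence (and modulus) by g = 6: 2·t ≡ 0 (mod 1).
    Modulo 1 every t works; take t = 0.
    Then x = 2 + 12·0 = 2, valid modulo lcm(12, 6) = 12: x ≡ 2 (mod 12).
  Combine with x ≡ 14 (mod 20): gcd(12, 20) = 4; 14 - 2 = 12, which IS divisible by 4, so compatible.
    Write x = 2 + 12·t and substitute into x ≡ 14 (mod 20): 12·t ≡ 14 − 2 = 12 (mod 20).
    Divide the congruence (and modulus) by g = 4: 3·t ≡ 3 (mod 5).
    The inverse of 3 mod 5 is 2 (since 3·2 = 6 = 1·5 + 1), so t ≡ 2·3 = 6 ≡ 1 (mod 5).
    Then x = 2 + 12·1 = 14, valid modulo lcm(12, 20) = 60: x ≡ 14 (mod 60).
Verify: 14 mod 12 = 2, 14 mod 6 = 2, 14 mod 20 = 14.

x ≡ 14 (mod 60).


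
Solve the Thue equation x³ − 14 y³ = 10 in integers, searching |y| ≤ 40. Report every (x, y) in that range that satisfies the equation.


The equation is x³ - 14y³ = 10. For fixed y, x³ = 14·y³ + 10, so a solution requires the RHS to be a perfect cube.
Strategy: iterate y from -40 to 40, compute RHS = 14·y³ + 10, and check whether it is a (positive or negative) perfect cube.
Check small values of y:
  y = 0: RHS = 10 is not a perfect cube.
  y = 1: RHS = 24 is not a perfect cube.
  y = -1: RHS = -4 is not a perfect cube.
  y = 2: RHS = 122 is not a perfect cube.
  y = -2: RHS = -102 is not a perfect cube.
  y = 3: RHS = 388 is not a perfect cube.
  y = -3: RHS = -368 is not a perfect cube.
Continuing the search up to |y| = 40 finds no solutions either.
No (x, y) in the scanned range satisfies the equation.

No integer solutions with |y| ≤ 40.


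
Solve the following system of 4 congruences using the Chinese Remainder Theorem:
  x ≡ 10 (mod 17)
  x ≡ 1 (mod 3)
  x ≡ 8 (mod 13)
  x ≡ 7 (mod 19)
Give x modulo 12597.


Product of moduli M = 17 · 3 · 13 · 19 = 12597.
Merge one congruence at a time:
  Start: x ≡ 10 (mod 17).
  Combine with x ≡ 1 (mod 3); new modulus lcm = 51.
    Write x = 10 + 17·t and substitute into x ≡ 1 (mod 3): 17·t ≡ 1 − 10 = -9 (mod 3).
    Reduce coefficients mod 3: 2·t ≡ 0 (mod 3).
    The inverse of 2 mod 3 is 2 (since 2·2 = 4 = 1·3 + 1), so t ≡ 2·0 = 0 ≡ 0 (mod 3).
    Then x = 10 + 17·0 = 10, valid modulo lcm(17, 3) = 51: x ≡ 10 (mod 51).
  Combine with x ≡ 8 (mod 13); new modulus lcm = 663.
    Write x = 10 + 51·t and substitute into x ≡ 8 (mod 13): 51·t ≡ 8 − 10 = -2 (mod 13).
    Reduce coefficients mod 13: 12·t ≡ 11 (mod 13).
    The inverse of 12 mod 13 is 12 (since 12·12 = 144 = 11·13 + 1), so t ≡ 12·11 = 132 ≡ 2 (mod 13).
    Then x = 10 + 51·2 = 112, valid modulo lcm(51, 13) = 663: x ≡ 112 (mod 663).
  Combine with x ≡ 7 (mod 19); new modulus lcm = 12597.
    Write x = 112 + 663·t and substitute into x ≡ 7 (mod 19): 663·t ≡ 7 − 112 = -105 (mod 19).
    Reduce coefficients mod 19: 17·t ≡ 9 (mod 19).
    The inverse of 17 mod 19 is 9 (since 17·9 = 153 = 8·19 + 1), so t ≡ 9·9 = 81 ≡ 5 (mod 19).
    Then x = 112 + 663·5 = 3427, valid modulo lcm(663, 19) = 12597: x ≡ 3427 (mod 12597).
Verify against each original: 3427 mod 17 = 10, 3427 mod 3 = 1, 3427 mod 13 = 8, 3427 mod 19 = 7.

x ≡ 3427 (mod 12597).


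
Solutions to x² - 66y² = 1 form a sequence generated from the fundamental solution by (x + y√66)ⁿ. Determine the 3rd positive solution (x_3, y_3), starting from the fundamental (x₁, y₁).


Step 1: Find the fundamental solution (x₁, y₁) of x² - 66y² = 1.
  Expand √66 as a continued fraction. a₀ = ⌊√66⌋ = 8; iterate m_{k+1} = d_k·a_k − m_k, d_{k+1} = (66 − m_{k+1}²)/d_k, a_{k+1} = ⌊(a₀ + m_{k+1})/d_{k+1}⌋ (starting m₀ = 0, d₀ = 1), with convergents p_k = a_k·p_{k-1} + p_{k-2}, q_k = a_k·q_{k-1} + q_{k-2} (p₋₁ = 1, q₋₁ = 0):
  k = 0: a₀ = 8; p₀/q₀ = 8/1; p₀² − 66·q₀² = 64 − 66 = -2.
  k = 1: m = 8, d = 2, a = ⌊(8 + 8)/2⌋ = 8; p/q = (8·8 + 1)/(8·1 + 0) = 65/8; p² − 66·q² = 4225 − 4224 = 1.
  The first convergent with p² − 66·q² = 1 gives the fundamental solution (x₁, y₁) = (65, 8).
Step 2: Apply the recurrence (x_{n+1}, y_{n+1}) = (x₁x_n + 66y₁y_n, x₁y_n + y₁x_n) repeatedly.
  From (x_1, y_1) = (65, 8): x_2 = 65·65 + 66·8·8 = 8449; y_2 = 65·8 + 8·65 = 1040.
  From (x_2, y_2) = (8449, 1040): x_3 = 65·8449 + 66·8·1040 = 1098305; y_3 = 65·1040 + 8·8449 = 135192.
Step 3: Verify x_3² - 66·y_3² = 1206273873025 - 1206273873024 = 1 (should be 1). ✓

(x_1, y_1) = (65, 8); (x_3, y_3) = (1098305, 135192).


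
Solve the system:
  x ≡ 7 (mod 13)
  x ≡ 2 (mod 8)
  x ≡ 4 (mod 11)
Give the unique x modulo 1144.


Moduli 13, 8, 11 are pairwise coprime; by CRT there is a unique solution modulo M = 13 · 8 · 11 = 1144.
Solve pairwise, accumulating the modulus:
  Start with x ≡ 7 (mod 13).
  Combine with x ≡ 2 (mod 8): since gcd(13, 8) = 1, we get a unique residue mod 104.
    Write x = 7 + 13·t and substitute into x ≡ 2 (mod 8): 13·t ≡ 2 − 7 = -5 (mod 8).
    Reduce coefficients mod 8: 5·t ≡ 3 (mod 8).
    The inverse of 5 mod 8 is 5 (since 5·5 = 25 = 3·8 + 1), so t ≡ 5·3 = 15 ≡ 7 (mod 8).
    Then x = 7 + 13·7 = 98, valid modulo lcm(13, 8) = 104: x ≡ 98 (mod 104).
  Combine with x ≡ 4 (mod 11): since gcd(104, 11) = 1, we get a unique residue mod 1144.
    Write x = 98 + 104·t and substitute into x ≡ 4 (mod 11): 104·t ≡ 4 − 98 = -94 (mod 11).
    Reduce coefficients mod 11: 5·t ≡ 5 (mod 11).
    The inverse of 5 mod 11 is 9 (since 5·9 = 45 = 4·11 + 1), so t ≡ 9·5 = 45 ≡ 1 (mod 11).
    Then x = 98 + 104·1 = 202, valid modulo lcm(104, 11) = 1144: x ≡ 202 (mod 1144).
Verify: 202 mod 13 = 7 ✓, 202 mod 8 = 2 ✓, 202 mod 11 = 4 ✓.

x ≡ 202 (mod 1144).


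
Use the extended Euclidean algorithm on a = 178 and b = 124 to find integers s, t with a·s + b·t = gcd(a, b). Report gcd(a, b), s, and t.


Euclidean algorithm on (178, 124) — divide until remainder is 0:
  178 = 1 · 124 + 54
  124 = 2 · 54 + 16
  54 = 3 · 16 + 6
  16 = 2 · 6 + 4
  6 = 1 · 4 + 2
  4 = 2 · 2 + 0
gcd(178, 124) = 2.
Track Bezout coefficients alongside the remainders: start with r₀ = 178 = a·1 + b·0 (s = 1, t = 0) and r₁ = 124 = a·0 + b·1 (s = 0, t = 1); each new remainder r_{k+1} = r_{k-1} − q_k·r_k inherits s_{k+1} = s_{k-1} − q_k·s_k, t_{k+1} = t_{k-1} − q_k·t_k, so r_k = a·s_k + b·t_k at every step:
  q = 1: r = 54, s = 1 − 1·0 = 1, t = 0 − 1·1 = -1  (check: 178·1 + 124·(-1) = 54)
  q = 2: r = 16, s = 0 − 2·1 = -2, t = 1 − 2·(-1) = 3  (check: 178·(-2) + 124·3 = 16)
  q = 3: r = 6, s = 1 − 3·(-2) = 7, t = -1 − 3·3 = -10  (check: 178·7 + 124·(-10) = 6)
  q = 2: r = 4, s = -2 − 2·7 = -16, t = 3 − 2·(-10) = 23  (check: 178·(-16) + 124·23 = 4)
  q = 1: r = 2, s = 7 − 1·(-16) = 23, t = -10 − 1·23 = -33  (check: 178·23 + 124·(-33) = 2)
The row with r = 2 (the gcd) gives the Bezout coefficients s = 23, t = -33.
Result: 178 · (23) + 124 · (-33) = 2.

gcd(178, 124) = 2; s = 23, t = -33 (check: 178·23 + 124·(-33) = 2).


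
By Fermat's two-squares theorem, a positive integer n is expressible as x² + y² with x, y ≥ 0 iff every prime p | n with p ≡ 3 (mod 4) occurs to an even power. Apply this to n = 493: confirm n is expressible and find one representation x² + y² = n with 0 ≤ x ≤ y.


Step 1: Factor n = 493 = 17 · 29.
Step 2: Check the mod-4 condition on each prime factor: 17 ≡ 1 (mod 4), exponent 1; 29 ≡ 1 (mod 4), exponent 1.
All primes ≡ 3 (mod 4) appear to even exponent (or don't appear), so by the two-squares theorem n IS expressible as a sum of two squares.
Step 3: Build a representation. Here n = 17 · 29 is a product of primes ≡ 1 (mod 4). Each prime p ≡ 1 (mod 4) is itself a sum of two squares; find a² by testing p − a² for a perfect square:
  17: 17 − 1² = 16 = 4² ⇒ 17 = 1² + 4².
  29: 29 − 1² = 28, 29 − 2² = 25 = 5² ⇒ 29 = 2² + 5².
  Combine using the Brahmagupta–Fibonacci identity (a² + b²)(c² + d²) = (ac − bd)² + (ad + bc)² = (ac + bd)² + (ad − bc)²:
  17 · 29 = 493: from (1² + 4²)(2² + 5²), take (1·2 − 4·5, 1·5 + 4·2) = (2 − 20, 5 + 8) = (-18, 13); dropping signs (only squares matter) gives (18, 13); check 18² + 13² = 324 + 169 = 493 ✓.
Step 4: Order so x ≤ y and verify: 13² + 18² = 169 + 324 = 493 = n. ✓

n = 493 = 13² + 18² (one valid representation with x ≤ y).


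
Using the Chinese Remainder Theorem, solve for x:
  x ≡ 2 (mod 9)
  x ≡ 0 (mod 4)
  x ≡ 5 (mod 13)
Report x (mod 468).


Moduli 9, 4, 13 are pairwise coprime; by CRT there is a unique solution modulo M = 9 · 4 · 13 = 468.
Solve pairwise, accumulating the modulus:
  Start with x ≡ 2 (mod 9).
  Combine with x ≡ 0 (mod 4): since gcd(9, 4) = 1, we get a unique residue mod 36.
    Write x = 2 + 9·t and substitute into x ≡ 0 (mod 4): 9·t ≡ 0 − 2 = -2 (mod 4).
    Reduce coefficients mod 4: 1·t ≡ 2 (mod 4).
    So t ≡ 2 (mod 4).
    Then x = 2 + 9·2 = 20, valid modulo lcm(9, 4) = 36: x ≡ 20 (mod 36).
  Combine with x ≡ 5 (mod 13): since gcd(36, 13) = 1, we get a unique residue mod 468.
    Write x = 20 + 36·t and substitute into x ≡ 5 (mod 13): 36·t ≡ 5 − 20 = -15 (mod 13).
    Reduce coefficients mod 13: 10·t ≡ 11 (mod 13).
    The inverse of 10 mod 13 is 4 (since 10·4 = 40 = 3·13 + 1), so t ≡ 4·11 = 44 ≡ 5 (mod 13).
    Then x = 20 + 36·5 = 200, valid modulo lcm(36, 13) = 468: x ≡ 200 (mod 468).
Verify: 200 mod 9 = 2 ✓, 200 mod 4 = 0 ✓, 200 mod 13 = 5 ✓.

x ≡ 200 (mod 468).


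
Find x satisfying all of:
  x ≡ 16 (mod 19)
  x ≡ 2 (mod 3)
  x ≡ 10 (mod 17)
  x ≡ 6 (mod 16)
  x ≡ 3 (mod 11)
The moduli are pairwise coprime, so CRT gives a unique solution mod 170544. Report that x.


Product of moduli M = 19 · 3 · 17 · 16 · 11 = 170544.
Merge one congruence at a time:
  Start: x ≡ 16 (mod 19).
  Combine with x ≡ 2 (mod 3); new modulus lcm = 57.
    Write x = 16 + 19·t and substitute into x ≡ 2 (mod 3): 19·t ≡ 2 − 16 = -14 (mod 3).
    Reduce coefficients mod 3: 1·t ≡ 1 (mod 3).
    So t ≡ 1 (mod 3).
    Then x = 16 + 19·1 = 35, valid modulo lcm(19, 3) = 57: x ≡ 35 (mod 57).
  Combine with x ≡ 10 (mod 17); new modulus lcm = 969.
    Write x = 35 + 57·t and substitute into x ≡ 10 (mod 17): 57·t ≡ 10 − 35 = -25 (mod 17).
    Reduce coefficients mod 17: 6·t ≡ 9 (mod 17).
    The inverse of 6 mod 17 is 3 (since 6·3 = 18 = 1·17 + 1), so t ≡ 3·9 = 27 ≡ 10 (mod 17).
    Then x = 35 + 57·10 = 605, valid modulo lcm(57, 17) = 969: x ≡ 605 (mod 969).
  Combine with x ≡ 6 (mod 16); new modulus lcm = 15504.
    Write x = 605 + 969·t and substitute into x ≡ 6 (mod 16): 969·t ≡ 6 − 605 = -599 (mod 16).
    Reduce coefficients mod 16: 9·t ≡ 9 (mod 16).
    The inverse of 9 mod 16 is 9 (since 9·9 = 81 = 5·16 + 1), so t ≡ 9·9 = 81 ≡ 1 (mod 16).
    Then x = 605 + 969·1 = 1574, valid modulo lcm(969, 16) = 15504: x ≡ 1574 (mod 15504).
  Combine with x ≡ 3 (mod 11); new modulus lcm = 170544.
    Write x = 1574 + 15504·t and substitute into x ≡ 3 (mod 11): 15504·t ≡ 3 − 1574 = -1571 (mod 11).
    Reduce coefficients mod 11: 5·t ≡ 2 (mod 11).
    The inverse of 5 mod 11 is 9 (since 5·9 = 45 = 4·11 + 1), so t ≡ 9·2 = 18 ≡ 7 (mod 11).
    Then x = 1574 + 15504·7 = 110102, valid modulo lcm(15504, 11) = 170544: x ≡ 110102 (mod 170544).
Verify against each original: 110102 mod 19 = 16, 110102 mod 3 = 2, 110102 mod 17 = 10, 110102 mod 16 = 6, 110102 mod 11 = 3.

x ≡ 110102 (mod 170544).


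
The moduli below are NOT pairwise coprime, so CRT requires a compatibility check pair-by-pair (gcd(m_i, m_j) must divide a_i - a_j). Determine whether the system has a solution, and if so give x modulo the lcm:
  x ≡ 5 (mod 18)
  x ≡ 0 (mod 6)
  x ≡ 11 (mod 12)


Moduli 18, 6, 12 are not pairwise coprime, so CRT works modulo lcm(m_i) when all pairwise compatibility conditions hold.
Pairwise compatibility: gcd(m_i, m_j) must divide a_i - a_j for every pair.
Merge one congruence at a time:
  Start: x ≡ 5 (mod 18).
  Combine with x ≡ 0 (mod 6): gcd(18, 6) = 6, and 0 - 5 = -5 is NOT divisible by 6.
    ⇒ system is inconsistent (no integer solution).

No solution (the system is inconsistent).


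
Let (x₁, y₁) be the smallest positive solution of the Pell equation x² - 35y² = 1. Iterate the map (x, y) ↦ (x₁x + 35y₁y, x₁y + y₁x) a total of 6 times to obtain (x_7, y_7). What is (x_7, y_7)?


Step 1: Find the fundamental solution (x₁, y₁) of x² - 35y² = 1.
  Expand √35 as a continued fraction. a₀ = ⌊√35⌋ = 5; iterate m_{k+1} = d_k·a_k − m_k, d_{k+1} = (35 − m_{k+1}²)/d_k, a_{k+1} = ⌊(a₀ + m_{k+1})/d_{k+1}⌋ (starting m₀ = 0, d₀ = 1), with convergents p_k = a_k·p_{k-1} + p_{k-2}, q_k = a_k·q_{k-1} + q_{k-2} (p₋₁ = 1, q₋₁ = 0):
  k = 0: a₀ = 5; p₀/q₀ = 5/1; p₀² − 35·q₀² = 25 − 35 = -10.
  k = 1: m = 5, d = 10, a = ⌊(5 + 5)/10⌋ = 1; p/q = (1·5 + 1)/(1·1 + 0) = 6/1; p² − 35·q² = 36 − 35 = 1.
  The first convergent with p² − 35·q² = 1 gives the fundamental solution (x₁, y₁) = (6, 1).
Step 2: Apply the recurrence (x_{n+1}, y_{n+1}) = (x₁x_n + 35y₁y_n, x₁y_n + y₁x_n) repeatedly.
  From (x_1, y_1) = (6, 1): x_2 = 6·6 + 35·1·1 = 71; y_2 = 6·1 + 1·6 = 12.
  From (x_2, y_2) = (71, 12): x_3 = 6·71 + 35·1·12 = 846; y_3 = 6·12 + 1·71 = 143.
  From (x_3, y_3) = (846, 143): x_4 = 6·846 + 35·1·143 = 10081; y_4 = 6·143 + 1·846 = 1704.
  From (x_4, y_4) = (10081, 1704): x_5 = 6·10081 + 35·1·1704 = 120126; y_5 = 6·1704 + 1·10081 = 20305.
  From (x_5, y_5) = (120126, 20305): x_6 = 6·120126 + 35·1·20305 = 1431431; y_6 = 6·20305 + 1·120126 = 241956.
  From (x_6, y_6) = (1431431, 241956): x_7 = 6·1431431 + 35·1·241956 = 17057046; y_7 = 6·241956 + 1·1431431 = 2883167.
Step 3: Verify x_7² - 35·y_7² = 290942818246116 - 290942818246115 = 1 (should be 1). ✓

(x_1, y_1) = (6, 1); (x_7, y_7) = (17057046, 2883167).
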